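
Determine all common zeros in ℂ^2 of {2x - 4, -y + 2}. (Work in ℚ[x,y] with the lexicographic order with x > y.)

Compute a lex Gröbner basis by Buchberger's algorithm.
f_1 = 2x - 4, LT = x.
f_2 = -y + 2, LT = y.

The S-polynomials (S(f_1,f_2)) all reduce to 0 modulo the current basis, so we have a Gröbner basis.
Inter-reduce: drop elements whose leading term is divisible by another's, tail-reduce, and make monic.
Reduced Gröbner basis: {x - 2, y - 2}.

Elimination: the polynomial y - 2 lies in the elimination ideal for y, so y ∈ {2}. For each such y, the remaining basis elements (now univariate) give the rest of the solution.
  y = 2: the earlier basis element becomes x - 2 = 0, giving x = 2 — point (2, 2).
Substituting each solution back into the original system confirms all equations vanish.
A lex Gröbner basis triangularizes the system, enabling back-substitution.

{(2, 2)}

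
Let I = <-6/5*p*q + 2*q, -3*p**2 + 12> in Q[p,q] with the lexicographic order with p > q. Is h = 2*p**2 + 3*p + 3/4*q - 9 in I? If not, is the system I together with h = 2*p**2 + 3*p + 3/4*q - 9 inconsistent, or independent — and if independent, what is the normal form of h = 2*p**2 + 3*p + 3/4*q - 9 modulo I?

Adjoining 2*p**2 + 3*p + 3/4*q - 9 makes the ideal the whole ring: the system is inconsistent.

First compute the reduced Gröbner basis of I by Buchberger's algorithm.
f_1 = -6/5*p*q + 2*q, LT = p*q.
f_2 = -3*p**2 + 12, LT = p**2.

S(f_1,f_2): lcm = p**2*q. S = -5/3*p*q + 4*q.
  leading term p*q: subtract (25/18)·f_1 from -5/3*p*q + 4*q → 11/9*q
  leading term q: no divisor's leading term divides it; move 11/9*q to the remainder.
  remainder 11/9*q ≠ 0; add k_3 = 11/9*q to the basis.

The other S-polynomials (S(f_1,k_3), S(f_2,k_3)) all reduce to 0 modulo the current basis, so we have a Gröbner basis.
Inter-reduce: drop elements whose leading term is divisible by another's, tail-reduce, and make monic.
Reduced Gröbner basis: {p**2 - 4, q}.
Label its elements g_1 = p**2 - 4, g_2 = q.

Reduce h = 2*p**2 + 3*p + 3/4*q - 9 modulo G:
  leading term p**2: subtract (2)·g_1 from 2*p**2 + 3*p + 3/4*q - 9 → 3*p + 3/4*q - 1
  leading term p: no divisor's leading term divides it; move 3*p to the remainder.
  leading term q: subtract (3/4)·g_2 from 3/4*q - 1 → -1
  leading term 1: no divisor's leading term divides it; move -1 to the remainder.
  normal form = 3*p - 1.
The normal form is nonzero, so h ∉ I. Since h minus its normal form lies in I, I + (h) = I + (r) where r = 3*p - 1; decide whether this ideal is the whole ring.
Run Buchberger on G together with r (pairs among the g_i already reduce to 0 since G is a Gröbner basis):
g_1 = p**2 - 4, LT = p**2.
g_2 = q, LT = q.
r = 3*p - 1, LT = p.

S(g_1,r): lcm = p**2. S = 1/3*p - 4.
  leading term p: subtract (1/9)·r from 1/3*p - 4 → -35/9
  leading term 1: no divisor's leading term divides it; move -35/9 to the remainder.
  remainder -35/9 ≠ 0; add m_4 = -35/9 to the basis.

The other S-polynomials (S(g_1,g_2), S(g_2,r), S(g_1,m_4), S(g_2,m_4), S(r,m_4)) all reduce to 0 modulo the current basis, so we have a Gröbner basis.
Inter-reduce: drop elements whose leading term is divisible by another's, tail-reduce, and make monic.
Reduced Gröbner basis: {1}.
The reduced Gröbner basis of I + (h) is {1}: the ideal is the whole ring, so the enlarged system has no common solution — adjoining h is inconsistent.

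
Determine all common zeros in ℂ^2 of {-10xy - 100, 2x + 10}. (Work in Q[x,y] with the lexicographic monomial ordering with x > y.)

{(-5, 2)}

Compute a lex Gröbner basis by Buchberger's algorithm.
f_1 = -10xy - 100, LT = xy.
f_2 = 2x + 10, LT = x.

S(f_1,f_2): lcm = xy. S = -5y + 10.
  leading term y: no divisor's leading term divides it; move -5y to the remainder.
  leading term 1: no divisor's leading term divides it; move 10 to the remainder.
  remainder -5y + 10 ≠ 0; add h_3 = -5y + 10 to the basis.

The other S-polynomials (S(f_1,h_3), S(f_2,h_3)) all reduce to 0 modulo the current basis, so we have a Gröbner basis.
Inter-reduce: drop elements whose leading term is divisible by another's, tail-reduce, and make monic.
Reduced Gröbner basis: {x + 5, y - 2}.

From the last basis element, y - 2 = 0, so y takes values in {2}. Each choice, substituted upward through the basis, yields the corresponding point(s) of the solution set.
  y = 2: the earlier basis element becomes x + 5 = 0, giving x = -5 — point (-5, 2).
Substituting each solution back into the original system confirms all equations vanish.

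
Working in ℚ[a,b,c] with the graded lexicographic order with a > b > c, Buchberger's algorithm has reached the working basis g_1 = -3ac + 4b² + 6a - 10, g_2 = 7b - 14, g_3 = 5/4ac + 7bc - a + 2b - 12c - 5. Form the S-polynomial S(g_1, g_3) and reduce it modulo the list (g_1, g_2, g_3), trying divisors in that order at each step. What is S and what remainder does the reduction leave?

S(g_1, g_3) = -4/3b² - 28/5bc - 6/5a - 8/5b + 48/5c + 22/3; remainder on division = -6/5a - 8/5c - 6/5.

lcm(LM(g_1), LM(g_3)) = ac.
S = (lcm/LT(g_1))·g_1 − (lcm/LT(g_3))·g_3 = -4/3b² - 28/5bc - 6/5a - 8/5b + 48/5c + 22/3.
Reduce S modulo (g_1, g_2, g_3) in that order:
  leading term b²: subtract (-4/21b)·g_2 from -4/3b² - 28/5bc - 6/5a - 8/5b + 48/5c + 22/3 → -28/5bc - 6/5a - 64/15b + 48/5c + 22/3
  leading term bc: subtract (-⅘c)·g_2 from -28/5bc - 6/5a - 64/15b + 48/5c + 22/3 → -6/5a - 64/15b - 8/5c + 22/3
  leading term a: no divisor's leading term divides it; move -6/5a to the remainder.
  leading term b: subtract (-64/105)·g_2 from -64/15b - 8/5c + 22/3 → -8/5c - 6/5
  leading term c: no divisor's leading term divides it; move -8/5c to the remainder.
  leading term 1: no divisor's leading term divides it; move -6/5 to the remainder.
The remainder -6/5a - 8/5c - 6/5 is nonzero, so it would be added as the next basis element.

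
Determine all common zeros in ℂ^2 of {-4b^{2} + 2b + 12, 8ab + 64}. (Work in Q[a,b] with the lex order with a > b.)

{(16/3, -3/2), (-4, 2)}

Compute a lex Gröbner basis by Buchberger's algorithm.
f_1 = -4b^{2} + 2b + 12, LT = b^{2}.
f_2 = 8ab + 64, LT = ab.

S(f_1,f_2): lcm = ab^{2}. S = -\tfrac{1}{2}ab - 3a - 8b.
  leading term ab: subtract (-\tfrac{1}{16})·f_2 from -\tfrac{1}{2}ab - 3a - 8b → -3a - 8b + 4
  leading term a: no divisor's leading term divides it; move -3a to the remainder.
  leading term b: no divisor's leading term divides it; move -8b to the remainder.
  leading term 1: no divisor's leading term divides it; move 4 to the remainder.
  remainder -3a - 8b + 4 ≠ 0; add h_3 = -3a - 8b + 4 to the basis.

The other S-polynomials (S(f_1,h_3), S(f_2,h_3)) all reduce to 0 modulo the current basis, so we have a Gröbner basis.
Inter-reduce: drop elements whose leading term is divisible by another's, tail-reduce, and make monic.
Reduced Gröbner basis: {a + \tfrac{8}{3}b - \tfrac{4}{3}, b^{2} - \tfrac{1}{2}b - 3}.

Elimination: the polynomial b^{2} - \tfrac{1}{2}b - 3 lies in the elimination ideal for b, so b ∈ {-3/2, 2}. For each such b, the remaining basis elements (now univariate) give the rest of the solution.
  b = -3/2: the earlier basis element becomes a - \tfrac{16}{3} = 0, giving a = 16/3 — point (16/3, -3/2).
  b = 2: the earlier basis element becomes a + 4 = 0, giving a = -4 — point (-4, 2).
Each listed point satisfies every original equation (direct substitution).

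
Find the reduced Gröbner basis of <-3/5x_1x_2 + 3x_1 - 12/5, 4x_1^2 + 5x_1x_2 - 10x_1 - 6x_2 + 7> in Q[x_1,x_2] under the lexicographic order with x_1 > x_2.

f_1 = -3/5x_1x_2 + 3x_1 - 12/5, LT = x_1x_2.
f_2 = 4x_1^2 + 5x_1x_2 - 10x_1 - 6x_2 + 7, LT = x_1^2.

S(f_1,f_2): lcm = x_1^2x_2. S = -5x_1^2 - 5/4x_1x_2^2 + 5/2x_1x_2 + 4x_1 + 3/2x_2^2 - 7/4x_2.
  leading term x_1^2: subtract (-5/4)·f_2 from -5x_1^2 - 5/4x_1x_2^2 + 5/2x_1x_2 + 4x_1 + 3/2x_2^2 - 7/4x_2 → -5/4x_1x_2^2 + 35/4x_1x_2 - 17/2x_1 + 3/2x_2^2 - 37/4x_2 + 35/4
  leading term x_1x_2^2: subtract (25/12x_2)·f_1 from -5/4x_1x_2^2 + 35/4x_1x_2 - 17/2x_1 + 3/2x_2^2 - 37/4x_2 + 35/4 → 5/2x_1x_2 - 17/2x_1 + 3/2x_2^2 - 17/4x_2 + 35/4
  leading term x_1x_2: subtract (-25/6)·f_1 from 5/2x_1x_2 - 17/2x_1 + 3/2x_2^2 - 17/4x_2 + 35/4 → 4x_1 + 3/2x_2^2 - 17/4x_2 - 5/4
  leading term x_1: no divisor's leading term divides it; move 4x_1 to the remainder.
  leading term x_2^2: no divisor's leading term divides it; move 3/2x_2^2 to the remainder.
  leading term x_2: no divisor's leading term divides it; move -17/4x_2 to the remainder.
  leading term 1: no divisor's leading term divides it; move -5/4 to the remainder.
  remainder 4x_1 + 3/2x_2^2 - 17/4x_2 - 5/4 ≠ 0; add g_3 = 4x_1 + 3/2x_2^2 - 17/4x_2 - 5/4 to the basis.

S(f_1,g_3): lcm = x_1x_2. S = -5x_1 - 3/8x_2^3 + 17/16x_2^2 + 5/16x_2 + 4.
  leading term x_1: subtract (-5/4)·g_3 from -5x_1 - 3/8x_2^3 + 17/16x_2^2 + 5/16x_2 + 4 → -3/8x_2^3 + 47/16x_2^2 - 5x_2 + 39/16
  leading term x_2^3: no divisor's leading term divides it; move -3/8x_2^3 to the remainder.
  leading term x_2^2: no divisor's leading term divides it; move 47/16x_2^2 to the remainder.
  leading term x_2: no divisor's leading term divides it; move -5x_2 to the remainder.
  leading term 1: no divisor's leading term divides it; move 39/16 to the remainder.
  remainder -3/8x_2^3 + 47/16x_2^2 - 5x_2 + 39/16 ≠ 0; add g_4 = -3/8x_2^3 + 47/16x_2^2 - 5x_2 + 39/16 to the basis.

The other S-polynomials (S(f_2,g_3), S(f_1,g_4), S(f_2,g_4), S(g_3,g_4)) all reduce to 0 modulo the current basis, so we have a Gröbner basis.
Inter-reduce: drop elements whose leading term is divisible by another's, tail-reduce, and make monic.

G = {x_1 + 3/8x_2^2 - 17/16x_2 - 5/16, x_2^3 - 47/6x_2^2 + 40/3x_2 - 13/2}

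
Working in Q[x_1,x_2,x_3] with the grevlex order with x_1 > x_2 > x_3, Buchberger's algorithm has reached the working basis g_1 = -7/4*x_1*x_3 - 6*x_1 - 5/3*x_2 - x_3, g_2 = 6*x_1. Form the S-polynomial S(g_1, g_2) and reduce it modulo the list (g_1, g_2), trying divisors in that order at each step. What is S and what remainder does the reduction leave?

S(g_1, g_2) = 24/7*x_1 + 20/21*x_2 + 4/7*x_3; remainder on division = 20/21*x_2 + 4/7*x_3.

lcm(LM(g_1), LM(g_2)) = x_1*x_3.
S = (lcm/LT(g_1))·g_1 − (lcm/LT(g_2))·g_2 = 24/7*x_1 + 20/21*x_2 + 4/7*x_3.
Reduce S modulo (g_1, g_2) in that order:
  leading term x_1: subtract (4/7)·g_2 from 24/7*x_1 + 20/21*x_2 + 4/7*x_3 → 20/21*x_2 + 4/7*x_3
  leading term x_2: no divisor's leading term divides it; move 20/21*x_2 to the remainder.
  leading term x_3: no divisor's leading term divides it; move 4/7*x_3 to the remainder.
The remainder 20/21*x_2 + 4/7*x_3 is nonzero, so it would be added as the next basis element.
This is the inner loop of Buchberger's algorithm — each nonzero remainder becomes a new basis element.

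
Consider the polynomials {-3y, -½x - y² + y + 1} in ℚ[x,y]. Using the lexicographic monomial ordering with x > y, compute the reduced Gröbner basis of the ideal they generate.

G = {x - 2, y}

This is the nonlinear analogue of row-reducing a linear system.

f_1 = -3y, LT = y.
f_2 = -½x - y² + y + 1, LT = x.

The S-polynomials (S(f_1,f_2)) all reduce to 0 modulo the current basis, so we have a Gröbner basis.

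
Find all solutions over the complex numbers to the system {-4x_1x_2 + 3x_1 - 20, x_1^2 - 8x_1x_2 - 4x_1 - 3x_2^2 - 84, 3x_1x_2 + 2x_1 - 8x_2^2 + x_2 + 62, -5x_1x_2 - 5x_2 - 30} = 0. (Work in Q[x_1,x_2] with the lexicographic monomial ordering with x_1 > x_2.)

{(-4, 2)}

Compute a lex Gröbner basis by Buchberger's algorithm.
f_1 = -4x_1x_2 + 3x_1 - 20, LT = x_1x_2.
f_2 = x_1^2 - 8x_1x_2 - 4x_1 - 3x_2^2 - 84, LT = x_1^2.
f_3 = 3x_1x_2 + 2x_1 - 8x_2^2 + x_2 + 62, LT = x_1x_2.
f_4 = -5x_1x_2 - 5x_2 - 30, LT = x_1x_2.

S(f_1,f_2): lcm = x_1^2x_2. S = -3/4x_1^2 + 8x_1x_2^2 + 4x_1x_2 + 5x_1 + 3x_2^3 + 84x_2.
  leading term x_1^2: subtract (-3/4)·f_2 from -3/4x_1^2 + 8x_1x_2^2 + 4x_1x_2 + 5x_1 + 3x_2^3 + 84x_2 → 8x_1x_2^2 - 2x_1x_2 + 2x_1 + 3x_2^3 - 9/4x_2^2 + 84x_2 - 63
  leading term x_1x_2^2: subtract (-2x_2)·f_1 from 8x_1x_2^2 - 2x_1x_2 + 2x_1 + 3x_2^3 - 9/4x_2^2 + 84x_2 - 63 → 4x_1x_2 + 2x_1 + 3x_2^3 - 9/4x_2^2 + 44x_2 - 63
  leading term x_1x_2: subtract (-1)·f_1 from 4x_1x_2 + 2x_1 + 3x_2^3 - 9/4x_2^2 + 44x_2 - 63 → 5x_1 + 3x_2^3 - 9/4x_2^2 + 44x_2 - 83
  leading term x_1: no divisor's leading term divides it; move 5x_1 to the remainder.
  leading term x_2^3: no divisor's leading term divides it; move 3x_2^3 to the remainder.
  leading term x_2^2: no divisor's leading term divides it; move -9/4x_2^2 to the remainder.
  leading term x_2: no divisor's leading term divides it; move 44x_2 to the remainder.
  leading term 1: no divisor's leading term divides it; move -83 to the remainder.
  remainder 5x_1 + 3x_2^3 - 9/4x_2^2 + 44x_2 - 83 ≠ 0; add h_5 = 5x_1 + 3x_2^3 - 9/4x_2^2 + 44x_2 - 83 to the basis.

S(f_1,f_3): lcm = x_1x_2. S = -17/12x_1 + 8/3x_2^2 - 1/3x_2 - 47/3.
  leading term x_1: subtract (-17/60)·h_5 from -17/12x_1 + 8/3x_2^2 - 1/3x_2 - 47/3 → 17/20x_2^3 + 487/240x_2^2 + 182/15x_2 - 2351/60
  leading term x_2^3: no divisor's leading term divides it; move 17/20x_2^3 to the remainder.
  leading term x_2^2: no divisor's leading term divides it; move 487/240x_2^2 to the remainder.
  leading term x_2: no divisor's leading term divides it; move 182/15x_2 to the remainder.
  leading term 1: no divisor's leading term divides it; move -2351/60 to the remainder.
  remainder 17/20x_2^3 + 487/240x_2^2 + 182/15x_2 - 2351/60 ≠ 0; add h_6 = 17/20x_2^3 + 487/240x_2^2 + 182/15x_2 - 2351/60 to the basis.

S(f_1,f_4): lcm = x_1x_2. S = -3/4x_1 - x_2 - 1.
  leading term x_1: subtract (-3/20)·h_5 from -3/4x_1 - x_2 - 1 → 9/20x_2^3 - 27/80x_2^2 + 28/5x_2 - 269/20
  leading term x_2^3: subtract (9/17)·h_6 from 9/20x_2^3 - 27/80x_2^2 + 28/5x_2 - 269/20 → -24/17x_2^2 - 14/17x_2 + 124/17
  leading term x_2^2: no divisor's leading term divides it; move -24/17x_2^2 to the remainder.
  leading term x_2: no divisor's leading term divides it; move -14/17x_2 to the remainder.
  leading term 1: no divisor's leading term divides it; move 124/17 to the remainder.
  remainder -24/17x_2^2 - 14/17x_2 + 124/17 ≠ 0; add h_7 = -24/17x_2^2 - 14/17x_2 + 124/17 to the basis.

S(f_2,f_3): lcm = x_1^2x_2. S = -2/3x_1^2 - 16/3x_1x_2^2 - 13/3x_1x_2 - 62/3x_1 - 3x_2^3 - 84x_2.
  leading term x_1^2: subtract (-2/3)·f_2 from -2/3x_1^2 - 16/3x_1x_2^2 - 13/3x_1x_2 - 62/3x_1 - 3x_2^3 - 84x_2 → -16/3x_1x_2^2 - 29/3x_1x_2 - 70/3x_1 - 3x_2^3 - 2x_2^2 - 84x_2 - 56
  leading term x_1x_2^2: subtract (4/3x_2)·f_1 from -16/3x_1x_2^2 - 29/3x_1x_2 - 70/3x_1 - 3x_2^3 - 2x_2^2 - 84x_2 - 56 → -41/3x_1x_2 - 70/3x_1 - 3x_2^3 - 2x_2^2 - 172/3x_2 - 56
  leading term x_1x_2: subtract (41/12)·f_1 from -41/3x_1x_2 - 70/3x_1 - 3x_2^3 - 2x_2^2 - 172/3x_2 - 56 → -403/12x_1 - 3x_2^3 - 2x_2^2 - 172/3x_2 + 37/3
  leading term x_1: subtract (-403/60)·h_5 from -403/12x_1 - 3x_2^3 - 2x_2^2 - 172/3x_2 + 37/3 → 343/20x_2^3 - 1369/80x_2^2 + 1191/5x_2 - 10903/20
  leading term x_2^3: subtract (343/17)·h_6 from 343/20x_2^3 - 1369/80x_2^2 + 1191/5x_2 - 10903/20 → -11843/204x_2^2 - 337/51x_2 + 12517/51
  leading term x_2^2: subtract (11843/288)·h_7 from -11843/204x_2^2 - 337/51x_2 + 12517/51 → 3925/144x_2 - 3925/72
  leading term x_2: no divisor's leading term divides it; move 3925/144x_2 to the remainder.
  leading term 1: no divisor's leading term divides it; move -3925/72 to the remainder.
  remainder 3925/144x_2 - 3925/72 ≠ 0; add h_8 = 3925/144x_2 - 3925/72 to the basis.

The other S-polynomials (S(f_2,f_4), S(f_3,f_4), S(f_1,h_5), S(f_2,h_5), S(f_3,h_5), S(f_4,h_5), S(f_1,h_6), S(f_2,h_6), S(f_3,h_6), S(f_4,h_6), S(h_5,h_6), S(f_1,h_7), S(f_2,h_7), S(f_3,h_7), S(f_4,h_7), S(h_5,h_7), S(h_6,h_7), S(f_1,h_8), S(f_2,h_8), S(f_3,h_8), S(f_4,h_8), S(h_5,h_8), S(h_6,h_8), S(h_7,h_8)) all reduce to 0 modulo the current basis, so we have a Gröbner basis.
Inter-reduce: drop elements whose leading term is divisible by another's, tail-reduce, and make monic.
Reduced Gröbner basis: {x_1 + 4, x_2 - 2}.

The lex basis is triangular: the last element involves only x_2. Solving x_2 - 2 = 0 gives x_2 ∈ {2}; substituting each value into the earlier elements determines the remaining variables.
  x_2 = 2: the earlier basis element becomes x_1 + 4 = 0, giving x_1 = -4 — point (-4, 2).
This is the nonlinear analogue of row-reducing a linear system.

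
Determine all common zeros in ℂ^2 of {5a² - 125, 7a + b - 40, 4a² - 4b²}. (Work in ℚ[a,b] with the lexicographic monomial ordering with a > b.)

Compute a lex Gröbner basis by Buchberger's algorithm.
f_1 = 5a² - 125, LT = a².
f_2 = 7a + b - 40, LT = a.
f_3 = 4a² - 4b², LT = a².

S(f_1,f_2): lcm = a². S = -1/7ab + 40/7a - 25.
  leading term ab: subtract (-1/49b)·f_2 from -1/7ab + 40/7a - 25 → 40/7a + 1/49b² - 40/49b - 25
  leading term a: subtract (40/49)·f_2 from 40/7a + 1/49b² - 40/49b - 25 → 1/49b² - 80/49b + 375/49
  leading term b²: no divisor's leading term divides it; move 1/49b² to the remainder.
  leading term b: no divisor's leading term divides it; move -80/49b to the remainder.
  leading term 1: no divisor's leading term divides it; move 375/49 to the remainder.
  remainder 1/49b² - 80/49b + 375/49 ≠ 0; add h_4 = 1/49b² - 80/49b + 375/49 to the basis.

S(f_1,f_3): lcm = a². S = b² - 25.
  leading term b²: subtract (49)·h_4 from b² - 25 → 80b - 400
  leading term b: no divisor's leading term divides it; move 80b to the remainder.
  leading term 1: no divisor's leading term divides it; move -400 to the remainder.
  remainder 80b - 400 ≠ 0; add h_5 = 80b - 400 to the basis.

The other S-polynomials (S(f_2,f_3), S(f_1,h_4), S(f_2,h_4), S(f_3,h_4), S(f_1,h_5), S(f_2,h_5), S(f_3,h_5), S(h_4,h_5)) all reduce to 0 modulo the current basis, so we have a Gröbner basis.
Inter-reduce: drop elements whose leading term is divisible by another's, tail-reduce, and make monic.
Reduced Gröbner basis: {a - 5, b - 5}.

Since the basis is lex-ordered, b - 5 is univariate in b. Its roots are {5}. Back-substituting each root into the other basis elements fixes the other coordinates.
  b = 5: the earlier basis element becomes a - 5 = 0, giving a = 5 — point (5, 5).
Substituting each solution back into the original system confirms all equations vanish.

{(5, 5)}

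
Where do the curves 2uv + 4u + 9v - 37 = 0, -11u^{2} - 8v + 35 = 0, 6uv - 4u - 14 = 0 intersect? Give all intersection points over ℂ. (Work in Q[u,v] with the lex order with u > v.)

{(1, 3)}

Compute a lex Gröbner basis by Buchberger's algorithm.
f_1 = 2uv + 4u + 9v - 37, LT = uv.
f_2 = -11u^{2} - 8v + 35, LT = u^{2}.
f_3 = 6uv - 4u - 14, LT = uv.

S(f_1,f_2): lcm = u^{2}v. S = 2u^{2} + \tfrac{9}{2}uv - \tfrac{37}{2}u - \tfrac{8}{11}v^{2} + \tfrac{35}{11}v.
  leading term u^{2}: subtract (-\tfrac{2}{11})·f_2 from 2u^{2} + \tfrac{9}{2}uv - \tfrac{37}{2}u - \tfrac{8}{11}v^{2} + \tfrac{35}{11}v → \tfrac{9}{2}uv - \tfrac{37}{2}u - \tfrac{8}{11}v^{2} + \tfrac{19}{11}v + \tfrac{70}{11}
  leading term uv: subtract (\tfrac{9}{4})·f_1 from \tfrac{9}{2}uv - \tfrac{37}{2}u - \tfrac{8}{11}v^{2} + \tfrac{19}{11}v + \tfrac{70}{11} → -\tfrac{55}{2}u - \tfrac{8}{11}v^{2} - \tfrac{815}{44}v + \tfrac{3943}{44}
  leading term u: no divisor's leading term divides it; move -\tfrac{55}{2}u to the remainder.
  leading term v^{2}: no divisor's leading term divides it; move -\tfrac{8}{11}v^{2} to the remainder.
  leading term v: no divisor's leading term divides it; move -\tfrac{815}{44}v to the remainder.
  leading term 1: no divisor's leading term divides it; move \tfrac{3943}{44} to the remainder.
  remainder -\tfrac{55}{2}u - \tfrac{8}{11}v^{2} - \tfrac{815}{44}v + \tfrac{3943}{44} ≠ 0; add h_4 = -\tfrac{55}{2}u - \tfrac{8}{11}v^{2} - \tfrac{815}{44}v + \tfrac{3943}{44} to the basis.

S(f_1,f_3): lcm = uv. S = \tfrac{8}{3}u + \tfrac{9}{2}v - \tfrac{97}{6}.
  leading term u: subtract (-\tfrac{16}{165})·h_4 from \tfrac{8}{3}u + \tfrac{9}{2}v - \tfrac{97}{6} → -\tfrac{128}{1815}v^{2} + \tfrac{1963}{726}v - \tfrac{9047}{1210}
  leading term v^{2}: no divisor's leading term divides it; move -\tfrac{128}{1815}v^{2} to the remainder.
  leading term v: no divisor's leading term divides it; move \tfrac{1963}{726}v to the remainder.
  leading term 1: no divisor's leading term divides it; move -\tfrac{9047}{1210} to the remainder.
  remainder -\tfrac{128}{1815}v^{2} + \tfrac{1963}{726}v - \tfrac{9047}{1210} ≠ 0; add h_5 = -\tfrac{128}{1815}v^{2} + \tfrac{1963}{726}v - \tfrac{9047}{1210} to the basis.

S(f_2,f_3): lcm = u^{2}v. S = \tfrac{2}{3}u^{2} + \tfrac{7}{3}u + \tfrac{8}{11}v^{2} - \tfrac{35}{11}v.
  leading term u^{2}: subtract (-\tfrac{2}{33})·f_2 from \tfrac{2}{3}u^{2} + \tfrac{7}{3}u + \tfrac{8}{11}v^{2} - \tfrac{35}{11}v → \tfrac{7}{3}u + \tfrac{8}{11}v^{2} - \tfrac{11}{3}v + \tfrac{70}{33}
  leading term u: subtract (-\tfrac{14}{165})·h_4 from \tfrac{7}{3}u + \tfrac{8}{11}v^{2} - \tfrac{11}{3}v + \tfrac{70}{33} → \tfrac{1208}{1815}v^{2} - \tfrac{3803}{726}v + \tfrac{11767}{1210}
  leading term v^{2}: subtract (-\tfrac{151}{16})·h_5 from \tfrac{1208}{1815}v^{2} - \tfrac{3803}{726}v + \tfrac{11767}{1210} → \tfrac{21415}{1056}v - \tfrac{21415}{352}
  leading term v: no divisor's leading term divides it; move \tfrac{21415}{1056}v to the remainder.
  leading term 1: no divisor's leading term divides it; move -\tfrac{21415}{352} to the remainder.
  remainder \tfrac{21415}{1056}v - \tfrac{21415}{352} ≠ 0; add h_6 = \tfrac{21415}{1056}v - \tfrac{21415}{352} to the basis.

The other S-polynomials (S(f_1,h_4), S(f_2,h_4), S(f_3,h_4), S(f_1,h_5), S(f_2,h_5), S(f_3,h_5), S(h_4,h_5), S(f_1,h_6), S(f_2,h_6), S(f_3,h_6), S(h_4,h_6), S(h_5,h_6)) all reduce to 0 modulo the current basis, so we have a Gröbner basis.
Inter-reduce: drop elements whose leading term is divisible by another's, tail-reduce, and make monic.
Reduced Gröbner basis: {u - 1, v - 3}.

A lex Gröbner basis eliminates variables successively. Here v - 3 depends only on v, with roots {3}; lifting each root through the earlier basis elements recovers the full solutions.
  v = 3: the earlier basis element becomes u - 1 = 0, giving u = 1 — point (1, 3).
Substituting each solution back into the original system confirms all equations vanish.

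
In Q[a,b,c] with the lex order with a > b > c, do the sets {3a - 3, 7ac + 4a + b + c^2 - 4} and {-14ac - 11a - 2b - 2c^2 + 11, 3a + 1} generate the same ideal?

For a fixed monomial order, each ideal has a unique reduced Gröbner basis; comparing bases decides equality.
Buchberger on the first generating set:
f_1 = 3a - 3, LT = a.
f_2 = 7ac + 4a + b + c^2 - 4, LT = ac.

S(f_1,f_2): lcm = ac. S = -4/7a - 1/7b - 1/7c^2 - c + 4/7.
  leading term a: subtract (-4/21)·f_1 from -4/7a - 1/7b - 1/7c^2 - c + 4/7 → -1/7b - 1/7c^2 - c
  leading term b: no divisor's leading term divides it; move -1/7b to the remainder.
  leading term c^2: no divisor's leading term divides it; move -1/7c^2 to the remainder.
  leading term c: no divisor's leading term divides it; move -c to the remainder.
  remainder -1/7b - 1/7c^2 - c ≠ 0; add g_3 = -1/7b - 1/7c^2 - c to the basis.

The other S-polynomials (S(f_1,g_3), S(f_2,g_3)) all reduce to 0 modulo the current basis, so we have a Gröbner basis.
Inter-reduce: drop elements whose leading term is divisible by another's, tail-reduce, and make monic.
Reduced Gröbner basis: {a - 1, b + c^2 + 7c}.

Buchberger on the second generating set:
h_1 = -14ac - 11a - 2b - 2c^2 + 11, LT = ac.
h_2 = 3a + 1, LT = a.

S(h_1,h_2): lcm = ac. S = 11/14a + 1/7b + 1/7c^2 - 1/3c - 11/14.
  leading term a: subtract (11/42)·h_2 from 11/14a + 1/7b + 1/7c^2 - 1/3c - 11/14 → 1/7b + 1/7c^2 - 1/3c - 22/21
  leading term b: no divisor's leading term divides it; move 1/7b to the remainder.
  leading term c^2: no divisor's leading term divides it; move 1/7c^2 to the remainder.
  leading term c: no divisor's leading term divides it; move -1/3c to the remainder.
  leading term 1: no divisor's leading term divides it; move -22/21 to the remainder.
  remainder 1/7b + 1/7c^2 - 1/3c - 22/21 ≠ 0; add k_3 = 1/7b + 1/7c^2 - 1/3c - 22/21 to the basis.

The other S-polynomials (S(h_1,k_3), S(h_2,k_3)) all reduce to 0 modulo the current basis, so we have a Gröbner basis.
Inter-reduce: drop elements whose leading term is divisible by another's, tail-reduce, and make monic.
Reduced Gröbner basis: {a + 1/3, b + c^2 - 7/3c - 22/3}.

The bases are distinct; the ideals are different.

No, the ideals differ.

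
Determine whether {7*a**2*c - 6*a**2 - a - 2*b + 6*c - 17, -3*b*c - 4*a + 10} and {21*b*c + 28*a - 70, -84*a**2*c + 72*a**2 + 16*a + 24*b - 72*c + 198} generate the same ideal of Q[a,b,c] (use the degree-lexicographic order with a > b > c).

No, the ideals differ.

Since reduced Gröbner bases are canonical representatives of ideals under a given ordering, it suffices to compute and compare them.
Buchberger on the first generating set:
f_1 = 7*a**2*c - 6*a**2 - a - 2*b + 6*c - 17, LT = a**2*c.
f_2 = -3*b*c - 4*a + 10, LT = b*c.

S(f_1,f_2): lcm = a**2*b*c. S = -4/3*a**3 - 6/7*a**2*b + 10/3*a**2 - 1/7*a*b - 2/7*b**2 + 6/7*b*c - 17/7*b.
  leading term a**3: no divisor's leading term divides it; move -4/3*a**3 to the remainder.
  leading term a**2*b: no divisor's leading term divides it; move -6/7*a**2*b to the remainder.
  leading term a**2: no divisor's leading term divides it; move 10/3*a**2 to the remainder.
  leading term a*b: no divisor's leading term divides it; move -1/7*a*b to the remainder.
  leading term b**2: no divisor's leading term divides it; move -2/7*b**2 to the remainder.
  leading term b*c: subtract (-2/7)·f_2 from 6/7*b*c - 17/7*b → -8/7*a - 17/7*b + 20/7
  leading term a: no divisor's leading term divides it; move -8/7*a to the remainder.
  leading term b: no divisor's leading term divides it; move -17/7*b to the remainder.
  leading term 1: no divisor's leading term divides it; move 20/7 to the remainder.
  remainder -4/3*a**3 - 6/7*a**2*b + 10/3*a**2 - 1/7*a*b - 2/7*b**2 - 8/7*a - 17/7*b + 20/7 ≠ 0; add g_3 = -4/3*a**3 - 6/7*a**2*b + 10/3*a**2 - 1/7*a*b - 2/7*b**2 - 8/7*a - 17/7*b + 20/7 to the basis.

S(f_1,g_3): lcm = a**3*c. S = -9/14*a**2*b*c - 6/7*a**3 + 5/2*a**2*c - 3/28*a*b*c - 3/14*b**2*c - 1/7*a**2 - 2/7*a*b - 51/28*b*c - 17/7*a + 15/7*c.
  leading term a**2*b*c: subtract (-9/98*b)·f_1 from -9/14*a**2*b*c - 6/7*a**3 + 5/2*a**2*c - 3/28*a*b*c - 3/14*b**2*c - 1/7*a**2 - 2/7*a*b - 51/28*b*c - 17/7*a + 15/7*c → -6/7*a**3 - 27/49*a**2*b + 5/2*a**2*c - 3/28*a*b*c - 3/14*b**2*c - 1/7*a**2 - 37/98*a*b - 9/49*b**2 - 249/196*b*c - 17/7*a - 153/98*b + 15/7*c
  leading term a**3: subtract (9/14)·g_3 from -6/7*a**3 - 27/49*a**2*b + 5/2*a**2*c - 3/28*a*b*c - 3/14*b**2*c - 1/7*a**2 - 37/98*a*b - 9/49*b**2 - 249/196*b*c - 17/7*a - 153/98*b + 15/7*c → 5/2*a**2*c - 3/28*a*b*c - 3/14*b**2*c - 16/7*a**2 - 2/7*a*b - 249/196*b*c - 83/49*a + 15/7*c - 90/49
  leading term a**2*c: subtract (5/14)·f_1 from 5/2*a**2*c - 3/28*a*b*c - 3/14*b**2*c - 16/7*a**2 - 2/7*a*b - 249/196*b*c - 83/49*a + 15/7*c - 90/49 → -3/28*a*b*c - 3/14*b**2*c - 1/7*a**2 - 2/7*a*b - 249/196*b*c - 131/98*a + 5/7*b + 415/98
  leading term a*b*c: subtract (1/28*a)·f_2 from -3/28*a*b*c - 3/14*b**2*c - 1/7*a**2 - 2/7*a*b - 249/196*b*c - 131/98*a + 5/7*b + 415/98 → -3/14*b**2*c - 2/7*a*b - 249/196*b*c - 83/49*a + 5/7*b + 415/98
  leading term b**2*c: subtract (1/14*b)·f_2 from -3/14*b**2*c - 2/7*a*b - 249/196*b*c - 83/49*a + 5/7*b + 415/98 → -249/196*b*c - 83/49*a + 415/98
  leading term b*c: subtract (83/196)·f_2 from -249/196*b*c - 83/49*a + 415/98 → 0
  remainder 0.

S(f_2,g_3): leading monomials are coprime, so the S-polynomial reduces to 0 (Buchberger's first criterion).
Every S-polynomial of the final basis reduces to 0, so we have a Gröbner basis.
Inter-reduce: drop elements whose leading term is divisible by another's, tail-reduce, and make monic.
Reduced Gröbner basis: {a**3 + 9/14*a**2*b - 5/2*a**2 + 3/28*a*b + 3/14*b**2 + 6/7*a + 51/28*b - 15/7, a**2*c - 6/7*a**2 - 1/7*a - 2/7*b + 6/7*c - 17/7, b*c + 4/3*a - 10/3}.

Buchberger on the second generating set:
h_1 = 21*b*c + 28*a - 70, LT = b*c.
h_2 = -84*a**2*c + 72*a**2 + 16*a + 24*b - 72*c + 198, LT = a**2*c.

S(h_1,h_2): lcm = a**2*b*c. S = 4/3*a**3 + 6/7*a**2*b - 10/3*a**2 + 4/21*a*b + 2/7*b**2 - 6/7*b*c + 33/14*b.
  leading term a**3: no divisor's leading term divides it; move 4/3*a**3 to the remainder.
  leading term a**2*b: no divisor's leading term divides it; move 6/7*a**2*b to the remainder.
  leading term a**2: no divisor's leading term divides it; move -10/3*a**2 to the remainder.
  leading term a*b: no divisor's leading term divides it; move 4/21*a*b to the remainder.
  leading term b**2: no divisor's leading term divides it; move 2/7*b**2 to the remainder.
  leading term b*c: subtract (-2/49)·h_1 from -6/7*b*c + 33/14*b → 8/7*a + 33/14*b - 20/7
  leading term a: no divisor's leading term divides it; move 8/7*a to the remainder.
  leading term b: no divisor's leading term divides it; move 33/14*b to the remainder.
  leading term 1: no divisor's leading term divides it; move -20/7 to the remainder.
  remainder 4/3*a**3 + 6/7*a**2*b - 10/3*a**2 + 4/21*a*b + 2/7*b**2 + 8/7*a + 33/14*b - 20/7 ≠ 0; add k_3 = 4/3*a**3 + 6/7*a**2*b - 10/3*a**2 + 4/21*a*b + 2/7*b**2 + 8/7*a + 33/14*b - 20/7 to the basis.

S(h_1,k_3): leading monomials are coprime, so the S-polynomial reduces to 0 (Buchberger's first criterion).
S(h_2,k_3): lcm = a**3*c. S = -9/14*a**2*b*c - 6/7*a**3 + 5/2*a**2*c - 1/7*a*b*c - 3/14*b**2*c - 4/21*a**2 - 2/7*a*b - 99/56*b*c - 33/14*a + 15/7*c.
  leading term a**2*b*c: subtract (-3/98*a**2)·h_1 from -9/14*a**2*b*c - 6/7*a**3 + 5/2*a**2*c - 1/7*a*b*c - 3/14*b**2*c - 4/21*a**2 - 2/7*a*b - 99/56*b*c - 33/14*a + 15/7*c → 5/2*a**2*c - 1/7*a*b*c - 3/14*b**2*c - 7/3*a**2 - 2/7*a*b - 99/56*b*c - 33/14*a + 15/7*c
  leading term a**2*c: subtract (-5/168)·h_2 from 5/2*a**2*c - 1/7*a*b*c - 3/14*b**2*c - 7/3*a**2 - 2/7*a*b - 99/56*b*c - 33/14*a + 15/7*c → -1/7*a*b*c - 3/14*b**2*c - 4/21*a**2 - 2/7*a*b - 99/56*b*c - 79/42*a + 5/7*b + 165/28
  leading term a*b*c: subtract (-1/147*a)·h_1 from -1/7*a*b*c - 3/14*b**2*c - 4/21*a**2 - 2/7*a*b - 99/56*b*c - 79/42*a + 5/7*b + 165/28 → -3/14*b**2*c - 2/7*a*b - 99/56*b*c - 33/14*a + 5/7*b + 165/28
  leading term b**2*c: subtract (-1/98*b)·h_1 from -3/14*b**2*c - 2/7*a*b - 99/56*b*c - 33/14*a + 5/7*b + 165/28 → -99/56*b*c - 33/14*a + 165/28
  leading term b*c: subtract (-33/392)·h_1 from -99/56*b*c - 33/14*a + 165/28 → 0
  remainder 0.

Every S-polynomial of the final basis reduces to 0, so we have a Gröbner basis.
Inter-reduce: drop elements whose leading term is divisible by another's, tail-reduce, and make monic.
Reduced Gröbner basis: {a**3 + 9/14*a**2*b - 5/2*a**2 + 1/7*a*b + 3/14*b**2 + 6/7*a + 99/56*b - 15/7, a**2*c - 6/7*a**2 - 4/21*a - 2/7*b + 6/7*c - 33/14, b*c + 4/3*a - 10/3}.

Since the reduced bases disagree, the two ideals are not the same.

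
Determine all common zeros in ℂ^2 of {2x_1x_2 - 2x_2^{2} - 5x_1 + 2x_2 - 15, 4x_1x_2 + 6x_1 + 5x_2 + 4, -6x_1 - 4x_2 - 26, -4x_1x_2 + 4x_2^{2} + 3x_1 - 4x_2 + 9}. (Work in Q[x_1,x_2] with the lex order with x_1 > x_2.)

Compute a lex Gröbner basis by Buchberger's algorithm.
f_1 = 2x_1x_2 - 5x_1 - 2x_2^{2} + 2x_2 - 15, LT = x_1x_2.
f_2 = 4x_1x_2 + 6x_1 + 5x_2 + 4, LT = x_1x_2.
f_3 = -6x_1 - 4x_2 - 26, LT = x_1.
f_4 = -4x_1x_2 + 3x_1 + 4x_2^{2} - 4x_2 + 9, LT = x_1x_2.

S(f_1,f_2): lcm = x_1x_2. S = -4x_1 - x_2^{2} - \tfrac{1}{4}x_2 - \tfrac{17}{2}.
  leading term x_1: subtract (\tfrac{2}{3})·f_3 from -4x_1 - x_2^{2} - \tfrac{1}{4}x_2 - \tfrac{17}{2} → -x_2^{2} + \tfrac{29}{12}x_2 + \tfrac{53}{6}
  leading term x_2^{2}: no divisor's leading term divides it; move -x_2^{2} to the remainder.
  leading term x_2: no divisor's leading term divides it; move \tfrac{29}{12}x_2 to the remainder.
  leading term 1: no divisor's leading term divides it; move \tfrac{53}{6} to the remainder.
  remainder -x_2^{2} + \tfrac{29}{12}x_2 + \tfrac{53}{6} ≠ 0; add h_5 = -x_2^{2} + \tfrac{29}{12}x_2 + \tfrac{53}{6} to the basis.

S(f_1,f_3): lcm = x_1x_2. S = -\tfrac{5}{2}x_1 - \tfrac{5}{3}x_2^{2} - \tfrac{10}{3}x_2 - \tfrac{15}{2}.
  leading term x_1: subtract (\tfrac{5}{12})·f_3 from -\tfrac{5}{2}x_1 - \tfrac{5}{3}x_2^{2} - \tfrac{10}{3}x_2 - \tfrac{15}{2} → -\tfrac{5}{3}x_2^{2} - \tfrac{5}{3}x_2 + \tfrac{10}{3}
  leading term x_2^{2}: subtract (\tfrac{5}{3})·h_5 from -\tfrac{5}{3}x_2^{2} - \tfrac{5}{3}x_2 + \tfrac{10}{3} → -\tfrac{205}{36}x_2 - \tfrac{205}{18}
  leading term x_2: no divisor's leading term divides it; move -\tfrac{205}{36}x_2 to the remainder.
  leading term 1: no divisor's leading term divides it; move -\tfrac{205}{18} to the remainder.
  remainder -\tfrac{205}{36}x_2 - \tfrac{205}{18} ≠ 0; add h_6 = -\tfrac{205}{36}x_2 - \tfrac{205}{18} to the basis.

The other S-polynomials (S(f_1,f_4), S(f_2,f_3), S(f_2,f_4), S(f_3,f_4), S(f_1,h_5), S(f_2,h_5), S(f_3,h_5), S(f_4,h_5), S(f_1,h_6), S(f_2,h_6), S(f_3,h_6), S(f_4,h_6), S(h_5,h_6)) all reduce to 0 modulo the current basis, so we have a Gröbner basis.
Inter-reduce: drop elements whose leading term is divisible by another's, tail-reduce, and make monic.
Reduced Gröbner basis: {x_1 + 3, x_2 + 2}.

A lex Gröbner basis eliminates variables successively. Here x_2 + 2 depends only on x_2, with roots {-2}; lifting each root through the earlier basis elements recovers the full solutions.
  x_2 = -2: the earlier basis element becomes x_1 + 3 = 0, giving x_1 = -3 — point (-3, -2).
Check: every point annihilates each of the original generators.

{(-3, -2)}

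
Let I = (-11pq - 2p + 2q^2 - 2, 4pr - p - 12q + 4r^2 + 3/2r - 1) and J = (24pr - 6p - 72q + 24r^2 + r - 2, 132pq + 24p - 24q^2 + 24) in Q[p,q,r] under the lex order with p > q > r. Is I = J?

No, the ideals differ.

For a fixed monomial order, each ideal has a unique reduced Gröbner basis; comparing bases decides equality.
Buchberger on the first generating set:
f_1 = -11pq - 2p + 2q^2 - 2, LT = pq.
f_2 = 4pr - p - 12q + 4r^2 + 3/2r - 1, LT = pr.

S(f_1,f_2): lcm = pqr. S = 1/4pq + 2/11pr - 2/11q^2r + 3q^2 - qr^2 - 3/8qr + 1/4q + 2/11r.
  leading term pq: subtract (-1/44)·f_1 from 1/4pq + 2/11pr - 2/11q^2r + 3q^2 - qr^2 - 3/8qr + 1/4q + 2/11r → 2/11pr - 1/22p - 2/11q^2r + 67/22q^2 - qr^2 - 3/8qr + 1/4q + 2/11r - 1/22
  leading term pr: subtract (1/22)·f_2 from 2/11pr - 1/22p - 2/11q^2r + 67/22q^2 - qr^2 - 3/8qr + 1/4q + 2/11r - 1/22 → -2/11q^2r + 67/22q^2 - qr^2 - 3/8qr + 35/44q - 2/11r^2 + 5/44r
  leading term q^2r: no divisor's leading term divides it; move -2/11q^2r to the remainder.
  leading term q^2: no divisor's leading term divides it; move 67/22q^2 to the remainder.
  leading term qr^2: no divisor's leading term divides it; move -qr^2 to the remainder.
  leading term qr: no divisor's leading term divides it; move -3/8qr to the remainder.
  leading term q: no divisor's leading term divides it; move 35/44q to the remainder.
  leading term r^2: no divisor's leading term divides it; move -2/11r^2 to the remainder.
  leading term r: no divisor's leading term divides it; move 5/44r to the remainder.
  remainder -2/11q^2r + 67/22q^2 - qr^2 - 3/8qr + 35/44q - 2/11r^2 + 5/44r ≠ 0; add g_3 = -2/11q^2r + 67/22q^2 - qr^2 - 3/8qr + 35/44q - 2/11r^2 + 5/44r to the basis.

The other S-polynomials (S(f_1,g_3), S(f_2,g_3)) all reduce to 0 modulo the current basis, so we have a Gröbner basis.
Inter-reduce: drop elements whose leading term is divisible by another's, tail-reduce, and make monic.
Reduced Gröbner basis: {pq + 2/11p - 2/11q^2 + 2/11, pr - 1/4p - 3q + r^2 + 3/8r - 1/4, q^2r - 67/4q^2 + 11/2qr^2 + 33/16qr - 35/8q + r^2 - 5/8r}.

Buchberger on the second generating set:
h_1 = 24pr - 6p - 72q + 24r^2 + r - 2, LT = pr.
h_2 = 132pq + 24p - 24q^2 + 24, LT = pq.

S(h_1,h_2): lcm = pqr. S = -1/4pq - 2/11pr + 2/11q^2r - 3q^2 + qr^2 + 1/24qr - 1/12q - 2/11r.
  leading term pq: subtract (-1/528)·h_2 from -1/4pq - 2/11pr + 2/11q^2r - 3q^2 + qr^2 + 1/24qr - 1/12q - 2/11r → -2/11pr + 1/22p + 2/11q^2r - 67/22q^2 + qr^2 + 1/24qr - 1/12q - 2/11r + 1/22
  leading term pr: subtract (-1/132)·h_1 from -2/11pr + 1/22p + 2/11q^2r - 67/22q^2 + qr^2 + 1/24qr - 1/12q - 2/11r + 1/22 → 2/11q^2r - 67/22q^2 + qr^2 + 1/24qr - 83/132q + 2/11r^2 - 23/132r + 1/33
  leading term q^2r: no divisor's leading term divides it; move 2/11q^2r to the remainder.
  leading term q^2: no divisor's leading term divides it; move -67/22q^2 to the remainder.
  leading term qr^2: no divisor's leading term divides it; move qr^2 to the remainder.
  leading term qr: no divisor's leading term divides it; move 1/24qr to the remainder.
  leading term q: no divisor's leading term divides it; move -83/132q to the remainder.
  leading term r^2: no divisor's leading term divides it; move 2/11r^2 to the remainder.
  leading term r: no divisor's leading term divides it; move -23/132r to the remainder.
  leading term 1: no divisor's leading term divides it; move 1/33 to the remainder.
  remainder 2/11q^2r - 67/22q^2 + qr^2 + 1/24qr - 83/132q + 2/11r^2 - 23/132r + 1/33 ≠ 0; add k_3 = 2/11q^2r - 67/22q^2 + qr^2 + 1/24qr - 83/132q + 2/11r^2 - 23/132r + 1/33 to the basis.

The other S-polynomials (S(h_1,k_3), S(h_2,k_3)) all reduce to 0 modulo the current basis, so we have a Gröbner basis.
Inter-reduce: drop elements whose leading term is divisible by another's, tail-reduce, and make monic.
Reduced Gröbner basis: {pq + 2/11p - 2/11q^2 + 2/11, pr - 1/4p - 3q + r^2 + 1/24r - 1/12, q^2r - 67/4q^2 + 11/2qr^2 + 11/48qr - 83/24q + r^2 - 23/24r + 1/6}.

These differ, so the ideals are not equal.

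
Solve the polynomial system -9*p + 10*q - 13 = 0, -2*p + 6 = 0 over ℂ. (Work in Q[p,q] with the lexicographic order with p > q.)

{(3, 4)}

Compute a lex Gröbner basis by Buchberger's algorithm.
f_1 = -9*p + 10*q - 13, LT = p.
f_2 = -2*p + 6, LT = p.

S(f_1,f_2): lcm = p. S = -10/9*q + 40/9.
  reduce S modulo (f_1, f_2):
  remainder -10/9*q + 40/9 ≠ 0; add h_3 = -10/9*q + 40/9 to the basis.

The other S-polynomials (S(f_1,h_3), S(f_2,h_3)) all reduce to 0 modulo the current basis, so we have a Gröbner basis.
Inter-reduce: drop elements whose leading term is divisible by another's, tail-reduce, and make monic.
Reduced Gröbner basis: {p - 3, q - 4}.

A lex Gröbner basis eliminates variables successively. Here q - 4 depends only on q, with roots {4}; lifting each root through the earlier basis elements recovers the full solutions.
  q = 4: the earlier basis element becomes p - 3 = 0, giving p = 3 — point (3, 4).
This is the nonlinear analogue of row-reducing a linear system.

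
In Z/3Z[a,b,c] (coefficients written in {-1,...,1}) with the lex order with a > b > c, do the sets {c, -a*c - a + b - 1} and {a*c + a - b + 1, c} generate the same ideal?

Equality of ideals is decidable: compute both reduced Gröbner bases (unique for the ordering) and check whether they agree.
Buchberger on the first generating set:
f_1 = c, LT = c.
f_2 = -a*c - a + b - 1, LT = a*c.

S(f_1,f_2): lcm = a*c. S = -a + b - 1.
  leading term a: no divisor's leading term divides it; move -a to the remainder.
  leading term b: no divisor's leading term divides it; move b to the remainder.
  leading term 1: no divisor's leading term divides it; move -1 to the remainder.
  remainder -a + b - 1 ≠ 0; add g_3 = -a + b - 1 to the basis.

S(f_1,g_3): leading monomials are coprime, so the S-polynomial reduces to 0 (Buchberger's first criterion).
S(f_2,g_3): lcm = a*c. S = a + b*c - b - c + 1.
  leading term a: subtract (-1)·g_3 from a + b*c - b - c + 1 → b*c - c
  leading term b*c: subtract (b)·f_1 from b*c - c → -c
  leading term c: subtract (-1)·f_1 from -c → 0
  remainder 0.

Every S-polynomial of the final basis reduces to 0, so we have a Gröbner basis.
Inter-reduce: drop elements whose leading term is divisible by another's, tail-reduce, and make monic.
Reduced Gröbner basis: {a - b + 1, c}.

Buchberger on the second generating set:
h_1 = a*c + a - b + 1, LT = a*c.
h_2 = c, LT = c.

S(h_1,h_2): lcm = a*c. S = a - b + 1.
  leading term a: no divisor's leading term divides it; move a to the remainder.
  leading term b: no divisor's leading term divides it; move -b to the remainder.
  leading term 1: no divisor's leading term divides it; move 1 to the remainder.
  remainder a - b + 1 ≠ 0; add k_3 = a - b + 1 to the basis.

S(h_1,k_3): lcm = a*c. S = a + b*c - b - c + 1.
  leading term a: subtract (1)·k_3 from a + b*c - b - c + 1 → b*c - c
  leading term b*c: subtract (b)·h_2 from b*c - c → -c
  leading term c: subtract (-1)·h_2 from -c → 0
  remainder 0.

S(h_2,k_3): leading monomials are coprime, so the S-polynomial reduces to 0 (Buchberger's first criterion).
Every S-polynomial of the final basis reduces to 0, so we have a Gröbner basis.
Inter-reduce: drop elements whose leading term is divisible by another's, tail-reduce, and make monic.
Reduced Gröbner basis: {a - b + 1, c}.

These coincide, so the ideals are equal.

Yes, the ideals are equal.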